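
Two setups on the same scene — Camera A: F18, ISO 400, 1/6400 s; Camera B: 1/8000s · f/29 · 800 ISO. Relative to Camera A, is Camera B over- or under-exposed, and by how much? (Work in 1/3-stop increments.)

Aperture: f/18 → f/20 → f/22 → f/25 → f/29 — 1 1/3 stops stopped down (darker).
Shutter speed: 1/6400 → 1/8000 — 1/3 stop shorter (darker).
ISO: 400 → 500 → 640 → 800 — 1 stop higher (brighter).
Net: −1 1/3 −1/3 +1 = −2/3 stops.

2/3 stop darker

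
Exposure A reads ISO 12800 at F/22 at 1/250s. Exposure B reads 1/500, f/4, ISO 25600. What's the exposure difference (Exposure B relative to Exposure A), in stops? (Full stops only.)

5 stops brighter

Aperture: f/22 → f/16 → f/11 → f/8 → f/5.6 → f/4 — 5 stops opened up (brighter).
Shutter speed: 1/250 → 1/500 — 1 stop shorter (darker).
ISO: 12800 → 25600 — 1 stop higher (brighter).
Net: +5 −1 +1 = +5 stops.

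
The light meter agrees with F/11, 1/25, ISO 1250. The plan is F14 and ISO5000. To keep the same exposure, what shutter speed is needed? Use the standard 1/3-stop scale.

Aperture: f/11 → f/13 → f/14 — 2/3 stop narrower (darker).
ISO: 1250 → 1600 → 2000 → 2500 → 3200 → 4000 → 5000 — 2 stops raised (brighter).
Net change so far: 1 1/3 stops brighter. Offset with the shutter speed: 1/25 → 1/30 → 1/40 → 1/50 → 1/60.

1/60s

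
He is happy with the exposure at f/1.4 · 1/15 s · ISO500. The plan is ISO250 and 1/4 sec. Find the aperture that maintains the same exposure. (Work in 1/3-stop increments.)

ISO: 500 → 400 → 320 → 250 — 1 stop lower (darker).
Shutter speed: 1/15 → 1/13 → 1/10 → 1/8 → 1/6 → 1/5 → 1/4 — 2 stops slower (brighter).
Net change so far: 1 stop brighter. Offset with the aperture: f/1.4 → f/1.6 → f/1.8 → f/2.

f/2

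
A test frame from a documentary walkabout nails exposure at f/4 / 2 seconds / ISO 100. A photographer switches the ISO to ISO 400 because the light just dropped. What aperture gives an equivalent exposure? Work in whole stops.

ISO: 100 → 200 → 400 — 2 stops higher (brighter).
Need 2 stops darker from the aperture: f/4 → f/5.6 → f/8.

f/8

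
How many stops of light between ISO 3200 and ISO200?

4 stops

3200 → 1600 → 800 → 400 → 200 — count the steps: 4 stops.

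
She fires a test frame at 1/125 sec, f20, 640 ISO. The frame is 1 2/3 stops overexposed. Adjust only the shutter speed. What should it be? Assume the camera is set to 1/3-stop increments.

1/400s

Overexposed by 1 2/3 stops → need 1 2/3 stops darker.
Shutter speed: 1/125 → 1/160 → 1/200 → 1/250 → 1/320 → 1/400.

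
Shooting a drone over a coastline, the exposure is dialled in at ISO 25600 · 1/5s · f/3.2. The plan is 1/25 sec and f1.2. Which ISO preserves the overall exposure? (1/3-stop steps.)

Shutter speed: 1/5 → 1/6 → 1/8 → 1/10 → 1/13 → 1/15 → 1/20 → 1/25 — 2 1/3 stops faster (darker).
Aperture: f/3.2 → f/2.8 → f/2.5 → f/2.2 → f/2 → f/1.8 → f/1.6 → f/1.4 → f/1.2 — 2 2/3 stops larger aperture (brighter).
Net change so far: 1/3 stop brighter. Offset with the ISO: 25600 → 20000.

ISO 20000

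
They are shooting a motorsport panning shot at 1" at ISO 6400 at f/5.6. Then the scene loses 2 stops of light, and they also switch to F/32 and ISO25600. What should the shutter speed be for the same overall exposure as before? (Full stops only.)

Scene light: 2 stops darker.
Aperture: f/5.6 → f/8 → f/11 → f/16 → f/22 → f/32 — 5 stops smaller aperture (darker).
ISO: 6400 → 12800 → 25600 — 2 stops higher (brighter).
Net so far: 5 stops darker. Shutter speed: 1 → 2 → 4 → 8 → 15 → 30.

30 s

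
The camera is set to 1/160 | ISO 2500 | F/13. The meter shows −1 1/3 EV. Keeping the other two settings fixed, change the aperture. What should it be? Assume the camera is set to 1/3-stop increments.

f/8

Underexposed by 1 1/3 stops → need 1 1/3 stops brighter.
Aperture: f/13 → f/11 → f/10 → f/9 → f/8.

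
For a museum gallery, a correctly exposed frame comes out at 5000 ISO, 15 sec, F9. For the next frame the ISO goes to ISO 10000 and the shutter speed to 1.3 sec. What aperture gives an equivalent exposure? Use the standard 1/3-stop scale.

ISO: 5000 → 6400 → 8000 → 10000 — 1 stop raised (brighter).
Shutter speed: 15 → 13 → 10 → 8 → 6 → 5 → 4 → 3.2 → 2.5 → 2 → 1.6 → 1.3 — 3 2/3 stops shorter (darker).
Net change so far: 2 2/3 stops darker. Offset with the aperture: f/9 → f/8 → f/7.1 → f/6.3 → f/5.6 → f/5 → f/4.5 → f/4 → f/3.5.

f/3.5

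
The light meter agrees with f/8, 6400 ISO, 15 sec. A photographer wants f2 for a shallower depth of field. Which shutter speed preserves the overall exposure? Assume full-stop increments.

Aperture: f/8 → f/5.6 → f/4 → f/2.8 → f/2 — 4 stops opened up (brighter).
Need 4 stops darker from the shutter speed: 15 → 8 → 4 → 2 → 1.

1 s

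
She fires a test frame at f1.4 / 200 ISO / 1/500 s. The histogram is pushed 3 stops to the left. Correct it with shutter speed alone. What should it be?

1/60s

Underexposed by 3 stops → need 3 stops brighter.
Shutter speed: 1/500 → 1/250 → 1/125 → 1/60.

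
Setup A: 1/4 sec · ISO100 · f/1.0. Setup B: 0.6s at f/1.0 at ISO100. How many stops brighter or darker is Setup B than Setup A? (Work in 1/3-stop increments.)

1 1/3 stops brighter

Aperture: unchanged.
Shutter speed: 1/4 → 0.3 → 0.4 → 0.5 → 0.6 — 1 1/3 stops longer (brighter).
ISO: unchanged.
Net: +1 1/3 = +1 1/3 stops.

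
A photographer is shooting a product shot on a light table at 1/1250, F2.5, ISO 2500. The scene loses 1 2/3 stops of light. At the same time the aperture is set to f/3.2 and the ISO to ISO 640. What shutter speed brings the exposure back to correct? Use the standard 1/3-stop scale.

Scene light: 1 2/3 stops darker.
Aperture: f/2.5 → f/2.8 → f/3.2 — 2/3 stop stopped down (darker).
ISO: 2500 → 2000 → 1600 → 1250 → 1000 → 800 → 640 — 2 stops lower (darker).
Net so far: 4 1/3 stops darker. Shutter speed: 1/1250 → 1/1000 → 1/800 → 1/640 → 1/500 → 1/400 → 1/320 → 1/250 → 1/200 → 1/160 → 1/125 → 1/100 → 1/80 → 1/60.

1/60s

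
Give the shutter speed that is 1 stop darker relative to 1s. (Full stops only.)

1/2s

Shutter speed: 1 → 1/2 — 1 stop shorter (darker).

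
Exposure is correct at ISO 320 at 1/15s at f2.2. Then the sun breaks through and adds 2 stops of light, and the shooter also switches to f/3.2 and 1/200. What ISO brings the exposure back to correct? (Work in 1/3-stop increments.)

Scene light: 2 stops brighter.
Aperture: f/2.2 → f/2.5 → f/2.8 → f/3.2 — 1 stop smaller aperture (darker).
Shutter speed: 1/15 → 1/20 → 1/25 → 1/30 → 1/40 → 1/50 → 1/60 → 1/80 → 1/100 → 1/125 → 1/160 → 1/200 — 3 2/3 stops faster (darker).
Net so far: 2 2/3 stops darker. ISO: 320 → 400 → 500 → 640 → 800 → 1000 → 1250 → 1600 → 2000.

ISO 2000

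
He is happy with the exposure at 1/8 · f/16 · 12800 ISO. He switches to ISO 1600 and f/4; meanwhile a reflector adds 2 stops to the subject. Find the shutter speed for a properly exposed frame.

1/60s

Scene light: 2 stops brighter.
ISO: 12800 → 6400 → 3200 → 1600 — 3 stops dropped (darker).
Aperture: f/16 → f/11 → f/8 → f/5.6 → f/4 — 4 stops wider (brighter).
Net so far: 3 stops brighter. Shutter speed: 1/8 → 1/15 → 1/30 → 1/60.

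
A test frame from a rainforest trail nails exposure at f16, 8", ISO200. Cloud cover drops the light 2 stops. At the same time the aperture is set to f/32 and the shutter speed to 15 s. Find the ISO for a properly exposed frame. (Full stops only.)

Scene light: 2 stops darker.
Aperture: f/16 → f/22 → f/32 — 2 stops smaller aperture (darker).
Shutter speed: 8 → 15 — 1 stop longer (brighter).
Net so far: 3 stops darker. ISO: 200 → 400 → 800 → 1600.

ISO 1600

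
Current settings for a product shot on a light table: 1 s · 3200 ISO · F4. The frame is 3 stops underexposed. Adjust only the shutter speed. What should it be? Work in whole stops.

8 s

Underexposed by 3 stops → need 3 stops brighter.
Shutter speed: 1 → 2 → 4 → 8.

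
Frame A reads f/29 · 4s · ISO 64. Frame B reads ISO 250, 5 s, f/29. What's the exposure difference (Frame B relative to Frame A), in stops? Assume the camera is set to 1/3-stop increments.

Aperture: unchanged.
Shutter speed: 4 → 5 — 1/3 stop longer (brighter).
ISO: 64 → 80 → 100 → 125 → 160 → 200 → 250 — 2 stops raised (brighter).
Net: +1/3 +2 = +2 1/3 stops.

2 1/3 stops brighter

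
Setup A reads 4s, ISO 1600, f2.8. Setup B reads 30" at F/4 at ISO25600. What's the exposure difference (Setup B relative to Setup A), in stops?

Aperture: f/2.8 → f/4 — 1 stop narrower (darker).
Shutter speed: 4 → 8 → 15 → 30 — 3 stops slower (brighter).
ISO: 1600 → 3200 → 6400 → 12800 → 25600 — 4 stops raised (brighter).
Net: −1 +3 +4 = +6 stops.

6 stops brighter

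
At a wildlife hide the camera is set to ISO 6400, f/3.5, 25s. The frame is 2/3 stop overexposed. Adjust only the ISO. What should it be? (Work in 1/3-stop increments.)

ISO 4000

Overexposed by 2/3 stop → need 2/3 stop darker.
ISO: 6400 → 5000 → 4000.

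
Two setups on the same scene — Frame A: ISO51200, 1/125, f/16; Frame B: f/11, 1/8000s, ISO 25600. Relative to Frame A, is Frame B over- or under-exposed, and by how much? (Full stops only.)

6 stops darker

Aperture: f/16 → f/11 — 1 stop wider (brighter).
Shutter speed: 1/125 → 1/250 → 1/500 → 1/1000 → 1/2000 → 1/4000 → 1/8000 — 6 stops shorter (darker).
ISO: 51200 → 25600 — 1 stop dropped (darker).
Net: +1 −6 −1 = −6 stops.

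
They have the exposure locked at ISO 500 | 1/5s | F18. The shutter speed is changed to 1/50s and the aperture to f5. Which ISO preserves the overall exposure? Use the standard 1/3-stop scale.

ISO 400

Shutter speed: 1/5 → 1/6 → 1/8 → 1/10 → 1/13 → 1/15 → 1/20 → 1/25 → 1/30 → 1/40 → 1/50 — 3 1/3 stops faster (darker).
Aperture: f/18 → f/16 → f/14 → f/13 → f/11 → f/10 → f/9 → f/8 → f/7.1 → f/6.3 → f/5.6 → f/5 — 3 2/3 stops opened up (brighter).
Net change so far: 1/3 stop brighter. Offset with the ISO: 500 → 400.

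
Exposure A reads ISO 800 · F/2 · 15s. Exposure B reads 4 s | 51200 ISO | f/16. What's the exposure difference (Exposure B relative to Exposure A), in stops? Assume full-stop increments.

2 stops darker

Aperture: f/2 → f/2.8 → f/4 → f/5.6 → f/8 → f/11 → f/16 — 6 stops stopped down (darker).
Shutter speed: 15 → 8 → 4 — 2 stops shorter (darker).
ISO: 800 → 1600 → 3200 → 6400 → 12800 → 25600 → 51200 — 6 stops higher (brighter).
Net: −6 −2 +6 = −2 stops.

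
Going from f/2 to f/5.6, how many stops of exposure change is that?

3 stops

f/2 → f/2.8 → f/4 → f/5.6 — count the steps: 3 stops.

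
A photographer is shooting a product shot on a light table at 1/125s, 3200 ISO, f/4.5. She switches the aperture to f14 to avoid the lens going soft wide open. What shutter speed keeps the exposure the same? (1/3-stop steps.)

Aperture: f/4.5 → f/5 → f/5.6 → f/6.3 → f/7.1 → f/8 → f/9 → f/10 → f/11 → f/13 → f/14 — 3 1/3 stops narrower (darker).
Need 3 1/3 stops brighter from the shutter speed: 1/125 → 1/100 → 1/80 → 1/60 → 1/50 → 1/40 → 1/30 → 1/25 → 1/20 → 1/15 → 1/13.

1/13s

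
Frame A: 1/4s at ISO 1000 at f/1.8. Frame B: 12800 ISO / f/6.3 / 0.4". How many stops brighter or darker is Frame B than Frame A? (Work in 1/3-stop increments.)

Aperture: f/1.8 → f/2 → f/2.2 → f/2.5 → f/2.8 → f/3.2 → f/3.5 → f/4 → f/4.5 → f/5 → f/5.6 → f/6.3 — 3 2/3 stops narrower (darker).
Shutter speed: 1/4 → 0.3 → 0.4 — 2/3 stop slower (brighter).
ISO: 1000 → 1250 → 1600 → 2000 → 2500 → 3200 → 4000 → 5000 → 6400 → 8000 → 10000 → 12800 — 3 2/3 stops higher (brighter).
Net: −3 2/3 +2/3 +3 2/3 = +2/3 stops.

2/3 stop brighter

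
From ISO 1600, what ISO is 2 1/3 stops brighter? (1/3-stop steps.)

ISO 8000

ISO: 1600 → 2000 → 2500 → 3200 → 4000 → 5000 → 6400 → 8000 — 2 1/3 stops raised (brighter).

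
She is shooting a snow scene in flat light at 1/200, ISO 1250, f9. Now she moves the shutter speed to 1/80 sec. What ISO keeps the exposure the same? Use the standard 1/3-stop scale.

Shutter speed: 1/200 → 1/160 → 1/125 → 1/100 → 1/80 — 1 1/3 stops longer (brighter).
Need 1 1/3 stops darker from the ISO: 1250 → 1000 → 800 → 640 → 500.

ISO 500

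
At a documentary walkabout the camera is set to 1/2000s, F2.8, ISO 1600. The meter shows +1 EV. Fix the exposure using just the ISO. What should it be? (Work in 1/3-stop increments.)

Overexposed by 1 stop → need 1 stop darker.
ISO: 1600 → 1250 → 1000 → 800.

ISO 800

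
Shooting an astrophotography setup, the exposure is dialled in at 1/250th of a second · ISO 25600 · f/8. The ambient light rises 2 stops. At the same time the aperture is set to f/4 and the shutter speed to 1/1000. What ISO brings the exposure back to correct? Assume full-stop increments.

Scene light: 2 stops brighter.
Aperture: f/8 → f/5.6 → f/4 — 2 stops wider (brighter).
Shutter speed: 1/250 → 1/500 → 1/1000 — 2 stops shorter (darker).
Net so far: 2 stops brighter. ISO: 25600 → 12800 → 6400.

ISO 6400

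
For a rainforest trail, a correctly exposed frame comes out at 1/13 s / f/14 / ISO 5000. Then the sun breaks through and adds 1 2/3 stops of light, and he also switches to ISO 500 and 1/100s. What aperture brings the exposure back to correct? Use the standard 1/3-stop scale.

f/2.8

Scene light: 1 2/3 stops brighter.
ISO: 5000 → 4000 → 3200 → 2500 → 2000 → 1600 → 1250 → 1000 → 800 → 640 → 500 — 3 1/3 stops dropped (darker).
Shutter speed: 1/13 → 1/15 → 1/20 → 1/25 → 1/30 → 1/40 → 1/50 → 1/60 → 1/80 → 1/100 — 3 stops faster (darker).
Net so far: 4 2/3 stops darker. Aperture: f/14 → f/13 → f/11 → f/10 → f/9 → f/8 → f/7.1 → f/6.3 → f/5.6 → f/5 → f/4.5 → f/4 → f/3.5 → f/3.2 → f/2.8.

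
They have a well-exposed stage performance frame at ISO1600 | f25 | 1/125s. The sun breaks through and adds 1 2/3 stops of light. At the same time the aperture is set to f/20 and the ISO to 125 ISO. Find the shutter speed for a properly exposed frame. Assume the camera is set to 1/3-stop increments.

1/50s

Scene light: 1 2/3 stops brighter.
Aperture: f/25 → f/22 → f/20 — 2/3 stop opened up (brighter).
ISO: 1600 → 1250 → 1000 → 800 → 640 → 500 → 400 → 320 → 250 → 200 → 160 → 125 — 3 2/3 stops lower (darker).
Net so far: 1 1/3 stops darker. Shutter speed: 1/125 → 1/100 → 1/80 → 1/60 → 1/50.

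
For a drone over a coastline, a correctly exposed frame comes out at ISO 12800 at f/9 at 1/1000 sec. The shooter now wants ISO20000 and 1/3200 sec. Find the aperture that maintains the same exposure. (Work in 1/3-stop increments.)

ISO: 12800 → 16000 → 20000 — 2/3 stop raised (brighter).
Shutter speed: 1/1000 → 1/1250 → 1/1600 → 1/2000 → 1/2500 → 1/3200 — 1 2/3 stops shorter (darker).
Net change so far: 1 stop darker. Offset with the aperture: f/9 → f/8 → f/7.1 → f/6.3.

f/6.3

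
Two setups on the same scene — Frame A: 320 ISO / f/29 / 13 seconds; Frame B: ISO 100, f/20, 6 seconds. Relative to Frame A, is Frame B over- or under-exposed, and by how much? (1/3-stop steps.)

Aperture: f/29 → f/25 → f/22 → f/20 — 1 stop opened up (brighter).
Shutter speed: 13 → 10 → 8 → 6 — 1 stop shorter (darker).
ISO: 320 → 250 → 200 → 160 → 125 → 100 — 1 2/3 stops dropped (darker).
Net: +1 −1 −1 2/3 = −1 2/3 stops.

1 2/3 stops darker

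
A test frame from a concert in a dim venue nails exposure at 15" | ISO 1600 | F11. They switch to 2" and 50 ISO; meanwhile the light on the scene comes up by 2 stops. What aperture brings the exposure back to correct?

Scene light: 2 stops brighter.
Shutter speed: 15 → 8 → 4 → 2 — 3 stops shorter (darker).
ISO: 1600 → 800 → 400 → 200 → 100 → 50 — 5 stops dropped (darker).
Net so far: 6 stops darker. Aperture: f/11 → f/8 → f/5.6 → f/4 → f/2.8 → f/2 → f/1.4.

f/1.4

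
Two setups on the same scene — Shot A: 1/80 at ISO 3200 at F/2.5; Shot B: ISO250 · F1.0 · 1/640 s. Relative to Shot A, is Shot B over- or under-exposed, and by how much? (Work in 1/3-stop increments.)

4 stops darker

Aperture: f/2.5 → f/2.2 → f/2 → f/1.8 → f/1.6 → f/1.4 → f/1.2 → f/1.1 → f/1.0 — 2 2/3 stops wider (brighter).
Shutter speed: 1/80 → 1/100 → 1/125 → 1/160 → 1/200 → 1/250 → 1/320 → 1/400 → 1/500 → 1/640 — 3 stops shorter (darker).
ISO: 3200 → 2500 → 2000 → 1600 → 1250 → 1000 → 800 → 640 → 500 → 400 → 320 → 250 — 3 2/3 stops lower (darker).
Net: +2 2/3 −3 −3 2/3 = −4 stops.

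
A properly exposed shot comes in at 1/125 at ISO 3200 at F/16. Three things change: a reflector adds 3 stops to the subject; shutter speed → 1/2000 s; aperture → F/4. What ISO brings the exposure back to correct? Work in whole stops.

Scene light: 3 stops brighter.
Shutter speed: 1/125 → 1/250 → 1/500 → 1/1000 → 1/2000 — 4 stops faster (darker).
Aperture: f/16 → f/11 → f/8 → f/5.6 → f/4 — 4 stops opened up (brighter).
Net so far: 3 stops brighter. ISO: 3200 → 1600 → 800 → 400.

ISO 400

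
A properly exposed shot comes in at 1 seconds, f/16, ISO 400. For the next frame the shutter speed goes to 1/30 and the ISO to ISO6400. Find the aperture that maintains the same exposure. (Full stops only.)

f/11

Shutter speed: 1 → 1/2 → 1/4 → 1/8 → 1/15 → 1/30 — 5 stops faster (darker).
ISO: 400 → 800 → 1600 → 3200 → 6400 — 4 stops higher (brighter).
Net change so far: 1 stop darker. Offset with the aperture: f/16 → f/11.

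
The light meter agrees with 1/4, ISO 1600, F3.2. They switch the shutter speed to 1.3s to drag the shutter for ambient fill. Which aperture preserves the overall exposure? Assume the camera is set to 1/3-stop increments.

Shutter speed: 1/4 → 0.3 → 0.4 → 0.5 → 0.6 → 0.8 → 1 → 1.3 — 2 1/3 stops slower (brighter).
Need 2 1/3 stops darker from the aperture: f/3.2 → f/3.5 → f/4 → f/4.5 → f/5 → f/5.6 → f/6.3 → f/7.1.

f/7.1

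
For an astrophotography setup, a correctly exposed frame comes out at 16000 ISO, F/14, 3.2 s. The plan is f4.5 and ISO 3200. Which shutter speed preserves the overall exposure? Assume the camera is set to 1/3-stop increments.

1.6 s

Aperture: f/14 → f/13 → f/11 → f/10 → f/9 → f/8 → f/7.1 → f/6.3 → f/5.6 → f/5 → f/4.5 — 3 1/3 stops larger aperture (brighter).
ISO: 16000 → 12800 → 10000 → 8000 → 6400 → 5000 → 4000 → 3200 — 2 1/3 stops dropped (darker).
Net change so far: 1 stop brighter. Offset with the shutter speed: 3.2 → 2.5 → 2 → 1.6.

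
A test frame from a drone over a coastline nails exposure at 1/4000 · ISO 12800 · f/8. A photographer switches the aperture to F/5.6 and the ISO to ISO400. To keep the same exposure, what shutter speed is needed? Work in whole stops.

Aperture: f/8 → f/5.6 — 1 stop wider (brighter).
ISO: 12800 → 6400 → 3200 → 1600 → 800 → 400 — 5 stops lower (darker).
Net change so far: 4 stops darker. Offset with the shutter speed: 1/4000 → 1/2000 → 1/1000 → 1/500 → 1/250.

1/250s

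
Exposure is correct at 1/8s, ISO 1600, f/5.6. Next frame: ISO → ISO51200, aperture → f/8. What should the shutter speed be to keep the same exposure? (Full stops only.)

ISO: 1600 → 3200 → 6400 → 12800 → 25600 → 51200 — 5 stops raised (brighter).
Aperture: f/5.6 → f/8 — 1 stop narrower (darker).
Net change so far: 4 stops brighter. Offset with the shutter speed: 1/8 → 1/15 → 1/30 → 1/60 → 1/125.

1/125s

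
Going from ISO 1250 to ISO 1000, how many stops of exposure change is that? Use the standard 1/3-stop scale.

1250 → 1000 — count the steps: 1 third-stops = 1/3 stop.

1/3 stop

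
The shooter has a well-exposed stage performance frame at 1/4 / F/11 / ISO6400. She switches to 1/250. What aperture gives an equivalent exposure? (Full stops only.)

Shutter speed: 1/4 → 1/8 → 1/15 → 1/30 → 1/60 → 1/125 → 1/250 — 6 stops faster (darker).
Need 6 stops brighter from the aperture: f/11 → f/8 → f/5.6 → f/4 → f/2.8 → f/2 → f/1.4.

f/1.4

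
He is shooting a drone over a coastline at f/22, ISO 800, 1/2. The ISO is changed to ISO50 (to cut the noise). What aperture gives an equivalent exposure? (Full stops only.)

f/5.6

ISO: 800 → 400 → 200 → 100 → 50 — 4 stops lower (darker).
Need 4 stops brighter from the aperture: f/22 → f/16 → f/11 → f/8 → f/5.6.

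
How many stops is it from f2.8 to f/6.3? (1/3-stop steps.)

2 1/3 stops

f/2.8 → f/3.2 → f/3.5 → f/4 → f/4.5 → f/5 → f/5.6 → f/6.3 — count the steps: 7 third-stops = 2 1/3 stops.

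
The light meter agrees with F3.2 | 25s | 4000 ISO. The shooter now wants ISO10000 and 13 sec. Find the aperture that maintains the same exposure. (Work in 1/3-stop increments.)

ISO: 4000 → 5000 → 6400 → 8000 → 10000 — 1 1/3 stops higher (brighter).
Shutter speed: 25 → 20 → 15 → 13 — 1 stop faster (darker).
Net change so far: 1/3 stop brighter. Offset with the aperture: f/3.2 → f/3.5.

f/3.5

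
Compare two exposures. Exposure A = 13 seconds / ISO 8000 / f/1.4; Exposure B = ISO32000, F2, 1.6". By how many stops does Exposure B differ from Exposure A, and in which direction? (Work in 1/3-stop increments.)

2 stops darker

Aperture: f/1.4 → f/1.6 → f/1.8 → f/2 — 1 stop stopped down (darker).
Shutter speed: 13 → 10 → 8 → 6 → 5 → 4 → 3.2 → 2.5 → 2 → 1.6 — 3 stops shorter (darker).
ISO: 8000 → 10000 → 12800 → 16000 → 20000 → 25600 → 32000 — 2 stops higher (brighter).
Net: −1 −3 +2 = −2 stops.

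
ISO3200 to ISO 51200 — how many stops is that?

3200 → 6400 → 12800 → 25600 → 51200 — count the steps: 4 stops.

4 stops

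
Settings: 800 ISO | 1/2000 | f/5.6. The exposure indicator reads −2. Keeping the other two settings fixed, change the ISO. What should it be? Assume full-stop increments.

Underexposed by 2 stops → need 2 stops brighter.
ISO: 800 → 1600 → 3200.

ISO 3200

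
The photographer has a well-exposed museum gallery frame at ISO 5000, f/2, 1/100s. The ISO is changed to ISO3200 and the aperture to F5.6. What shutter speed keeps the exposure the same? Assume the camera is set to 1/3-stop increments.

ISO: 5000 → 4000 → 3200 — 2/3 stop lower (darker).
Aperture: f/2 → f/2.2 → f/2.5 → f/2.8 → f/3.2 → f/3.5 → f/4 → f/4.5 → f/5 → f/5.6 — 3 stops stopped down (darker).
Net change so far: 3 2/3 stops darker. Offset with the shutter speed: 1/100 → 1/80 → 1/60 → 1/50 → 1/40 → 1/30 → 1/25 → 1/20 → 1/15 → 1/13 → 1/10 → 1/8.

1/8s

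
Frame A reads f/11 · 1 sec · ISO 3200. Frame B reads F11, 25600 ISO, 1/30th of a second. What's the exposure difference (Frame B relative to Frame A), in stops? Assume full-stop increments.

2 stops darker

Aperture: unchanged.
Shutter speed: 1 → 1/2 → 1/4 → 1/8 → 1/15 → 1/30 — 5 stops faster (darker).
ISO: 3200 → 6400 → 12800 → 25600 — 3 stops raised (brighter).
Net: −5 +3 = −2 stops.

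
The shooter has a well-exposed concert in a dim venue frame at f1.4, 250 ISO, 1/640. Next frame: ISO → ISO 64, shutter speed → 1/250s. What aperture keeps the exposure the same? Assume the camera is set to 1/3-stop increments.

ISO: 250 → 200 → 160 → 125 → 100 → 80 → 64 — 2 stops lower (darker).
Shutter speed: 1/640 → 1/500 → 1/400 → 1/320 → 1/250 — 1 1/3 stops longer (brighter).
Net change so far: 2/3 stop darker. Offset with the aperture: f/1.4 → f/1.2 → f/1.1.

f/1.1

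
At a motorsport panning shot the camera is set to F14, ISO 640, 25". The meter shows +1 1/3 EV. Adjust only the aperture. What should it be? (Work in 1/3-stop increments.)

Overexposed by 1 1/3 stops → need 1 1/3 stops darker.
Aperture: f/14 → f/16 → f/18 → f/20 → f/22.

f/22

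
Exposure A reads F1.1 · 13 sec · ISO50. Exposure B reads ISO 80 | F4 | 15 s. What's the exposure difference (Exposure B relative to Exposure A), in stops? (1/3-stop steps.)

2 2/3 stops darker

Aperture: f/1.1 → f/1.2 → f/1.4 → f/1.6 → f/1.8 → f/2 → f/2.2 → f/2.5 → f/2.8 → f/3.2 → f/3.5 → f/4 — 3 2/3 stops narrower (darker).
Shutter speed: 13 → 15 — 1/3 stop slower (brighter).
ISO: 50 → 64 → 80 — 2/3 stop higher (brighter).
Net: −3 2/3 +1/3 +2/3 = −2 2/3 stops.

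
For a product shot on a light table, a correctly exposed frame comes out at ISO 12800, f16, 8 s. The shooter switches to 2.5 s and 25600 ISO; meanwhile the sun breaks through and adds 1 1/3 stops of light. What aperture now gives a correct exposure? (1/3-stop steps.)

Scene light: 1 1/3 stops brighter.
Shutter speed: 8 → 6 → 5 → 4 → 3.2 → 2.5 — 1 2/3 stops faster (darker).
ISO: 12800 → 16000 → 20000 → 25600 — 1 stop higher (brighter).
Net so far: 2/3 stop brighter. Aperture: f/16 → f/18 → f/20.

f/20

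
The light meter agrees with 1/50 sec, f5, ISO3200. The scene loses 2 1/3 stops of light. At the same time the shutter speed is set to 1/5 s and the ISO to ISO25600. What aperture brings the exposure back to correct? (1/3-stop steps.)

Scene light: 2 1/3 stops darker.
Shutter speed: 1/50 → 1/40 → 1/30 → 1/25 → 1/20 → 1/15 → 1/13 → 1/10 → 1/8 → 1/6 → 1/5 — 3 1/3 stops slower (brighter).
ISO: 3200 → 4000 → 5000 → 6400 → 8000 → 10000 → 12800 → 16000 → 20000 → 25600 — 3 stops higher (brighter).
Net so far: 4 stops brighter. Aperture: f/5 → f/5.6 → f/6.3 → f/7.1 → f/8 → f/9 → f/10 → f/11 → f/13 → f/14 → f/16 → f/18 → f/20.

f/20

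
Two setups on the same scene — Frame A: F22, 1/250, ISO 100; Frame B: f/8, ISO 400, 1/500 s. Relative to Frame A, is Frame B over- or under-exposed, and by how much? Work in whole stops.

Aperture: f/22 → f/16 → f/11 → f/8 — 3 stops opened up (brighter).
Shutter speed: 1/250 → 1/500 — 1 stop faster (darker).
ISO: 100 → 200 → 400 — 2 stops higher (brighter).
Net: +3 −1 +2 = +4 stops.

4 stops brighter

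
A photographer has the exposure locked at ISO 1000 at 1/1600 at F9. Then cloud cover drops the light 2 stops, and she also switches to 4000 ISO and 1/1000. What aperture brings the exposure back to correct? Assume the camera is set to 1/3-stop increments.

f/11

Scene light: 2 stops darker.
ISO: 1000 → 1250 → 1600 → 2000 → 2500 → 3200 → 4000 — 2 stops higher (brighter).
Shutter speed: 1/1600 → 1/1250 → 1/1000 — 2/3 stop longer (brighter).
Net so far: 2/3 stop brighter. Aperture: f/9 → f/10 → f/11.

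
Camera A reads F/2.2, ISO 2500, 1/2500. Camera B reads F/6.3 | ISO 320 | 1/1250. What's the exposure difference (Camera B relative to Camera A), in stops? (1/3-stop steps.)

5 stops darker

Aperture: f/2.2 → f/2.5 → f/2.8 → f/3.2 → f/3.5 → f/4 → f/4.5 → f/5 → f/5.6 → f/6.3 — 3 stops smaller aperture (darker).
Shutter speed: 1/2500 → 1/2000 → 1/1600 → 1/1250 — 1 stop slower (brighter).
ISO: 2500 → 2000 → 1600 → 1250 → 1000 → 800 → 640 → 500 → 400 → 320 — 3 stops lower (darker).
Net: −3 +1 −3 = −5 stops.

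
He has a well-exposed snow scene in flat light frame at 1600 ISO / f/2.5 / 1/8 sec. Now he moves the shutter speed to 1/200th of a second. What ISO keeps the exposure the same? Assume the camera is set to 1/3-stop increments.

ISO 40000

Shutter speed: 1/8 → 1/10 → 1/13 → 1/15 → 1/20 → 1/25 → 1/30 → 1/40 → 1/50 → 1/60 → 1/80 → 1/100 → 1/125 → 1/160 → 1/200 — 4 2/3 stops shorter (darker).
Need 4 2/3 stops brighter from the ISO: 1600 → 2000 → 2500 → 3200 → 4000 → 5000 → 6400 → 8000 → 10000 → 12800 → 16000 → 20000 → 25600 → 32000 → 40000.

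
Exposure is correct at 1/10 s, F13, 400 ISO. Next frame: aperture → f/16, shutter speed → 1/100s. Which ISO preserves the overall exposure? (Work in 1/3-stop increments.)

ISO 6400

Aperture: f/13 → f/14 → f/16 — 2/3 stop narrower (darker).
Shutter speed: 1/10 → 1/13 → 1/15 → 1/20 → 1/25 → 1/30 → 1/40 → 1/50 → 1/60 → 1/80 → 1/100 — 3 1/3 stops shorter (darker).
Net change so far: 4 stops darker. Offset with the ISO: 400 → 500 → 640 → 800 → 1000 → 1250 → 1600 → 2000 → 2500 → 3200 → 4000 → 5000 → 6400.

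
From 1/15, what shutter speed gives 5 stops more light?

Shutter speed: 1/15 → 1/8 → 1/4 → 1/2 → 1 → 2 — 5 stops slower (brighter).

2 s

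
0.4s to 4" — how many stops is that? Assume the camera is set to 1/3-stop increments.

3 1/3 stops

0.4 → 0.5 → 0.6 → 0.8 → 1 → 1.3 → 1.6 → 2 → 2.5 → 3.2 → 4 — count the steps: 10 third-stops = 3 1/3 stops.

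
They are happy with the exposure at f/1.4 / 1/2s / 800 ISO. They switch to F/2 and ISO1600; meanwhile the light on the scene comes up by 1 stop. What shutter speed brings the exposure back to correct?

Scene light: 1 stop brighter.
Aperture: f/1.4 → f/2 — 1 stop narrower (darker).
ISO: 800 → 1600 — 1 stop higher (brighter).
Net so far: 1 stop brighter. Shutter speed: 1/2 → 1/4.

1/4s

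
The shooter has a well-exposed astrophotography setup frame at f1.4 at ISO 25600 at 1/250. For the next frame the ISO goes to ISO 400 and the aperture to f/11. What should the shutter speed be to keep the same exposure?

ISO: 25600 → 12800 → 6400 → 3200 → 1600 → 800 → 400 — 6 stops dropped (darker).
Aperture: f/1.4 → f/2 → f/2.8 → f/4 → f/5.6 → f/8 → f/11 — 6 stops narrower (darker).
Net change so far: 12 stops darker. Offset with the shutter speed: 1/250 → 1/125 → 1/60 → 1/30 → 1/15 → 1/8 → 1/4 → 1/2 → 1 → 2 → 4 → 8 → 15.

15 s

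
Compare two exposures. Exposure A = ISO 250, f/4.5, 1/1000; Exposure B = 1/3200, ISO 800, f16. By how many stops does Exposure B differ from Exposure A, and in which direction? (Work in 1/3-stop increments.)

3 2/3 stops darker

Aperture: f/4.5 → f/5 → f/5.6 → f/6.3 → f/7.1 → f/8 → f/9 → f/10 → f/11 → f/13 → f/14 → f/16 — 3 2/3 stops smaller aperture (darker).
Shutter speed: 1/1000 → 1/1250 → 1/1600 → 1/2000 → 1/2500 → 1/3200 — 1 2/3 stops shorter (darker).
ISO: 250 → 320 → 400 → 500 → 640 → 800 — 1 2/3 stops higher (brighter).
Net: −3 2/3 −1 2/3 +1 2/3 = −3 2/3 stops.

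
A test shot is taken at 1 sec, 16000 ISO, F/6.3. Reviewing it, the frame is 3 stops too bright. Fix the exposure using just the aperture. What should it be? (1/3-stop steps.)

f/18

Overexposed by 3 stops → need 3 stops darker.
Aperture: f/6.3 → f/7.1 → f/8 → f/9 → f/10 → f/11 → f/13 → f/14 → f/16 → f/18.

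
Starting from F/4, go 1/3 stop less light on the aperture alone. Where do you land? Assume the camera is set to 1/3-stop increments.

Aperture: f/4 → f/4.5 — 1/3 stop stopped down (darker).

f/4.5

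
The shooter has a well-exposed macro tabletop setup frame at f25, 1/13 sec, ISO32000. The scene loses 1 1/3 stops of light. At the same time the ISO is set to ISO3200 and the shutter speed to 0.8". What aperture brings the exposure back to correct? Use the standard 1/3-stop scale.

f/16

Scene light: 1 1/3 stops darker.
ISO: 32000 → 25600 → 20000 → 16000 → 12800 → 10000 → 8000 → 6400 → 5000 → 4000 → 3200 — 3 1/3 stops dropped (darker).
Shutter speed: 1/13 → 1/10 → 1/8 → 1/6 → 1/5 → 1/4 → 0.3 → 0.4 → 0.5 → 0.6 → 0.8 — 3 1/3 stops slower (brighter).
Net so far: 1 1/3 stops darker. Aperture: f/25 → f/22 → f/20 → f/18 → f/16.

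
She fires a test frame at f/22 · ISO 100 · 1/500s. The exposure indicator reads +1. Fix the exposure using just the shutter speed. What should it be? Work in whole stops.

1/1000s

Overexposed by 1 stop → need 1 stop darker.
Shutter speed: 1/500 → 1/1000.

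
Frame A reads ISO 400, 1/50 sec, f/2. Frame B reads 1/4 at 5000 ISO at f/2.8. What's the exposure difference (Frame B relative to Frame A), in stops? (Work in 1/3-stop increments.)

Aperture: f/2 → f/2.2 → f/2.5 → f/2.8 — 1 stop narrower (darker).
Shutter speed: 1/50 → 1/40 → 1/30 → 1/25 → 1/20 → 1/15 → 1/13 → 1/10 → 1/8 → 1/6 → 1/5 → 1/4 — 3 2/3 stops slower (brighter).
ISO: 400 → 500 → 640 → 800 → 1000 → 1250 → 1600 → 2000 → 2500 → 3200 → 4000 → 5000 — 3 2/3 stops higher (brighter).
Net: −1 +3 2/3 +3 2/3 = +6 1/3 stops.

6 1/3 stops brighter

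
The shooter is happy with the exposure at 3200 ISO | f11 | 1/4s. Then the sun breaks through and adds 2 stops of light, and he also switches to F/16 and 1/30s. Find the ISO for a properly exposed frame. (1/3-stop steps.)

ISO 12800

Scene light: 2 stops brighter.
Aperture: f/11 → f/13 → f/14 → f/16 — 1 stop narrower (darker).
Shutter speed: 1/4 → 1/5 → 1/6 → 1/8 → 1/10 → 1/13 → 1/15 → 1/20 → 1/25 → 1/30 — 3 stops shorter (darker).
Net so far: 2 stops darker. ISO: 3200 → 4000 → 5000 → 6400 → 8000 → 10000 → 12800.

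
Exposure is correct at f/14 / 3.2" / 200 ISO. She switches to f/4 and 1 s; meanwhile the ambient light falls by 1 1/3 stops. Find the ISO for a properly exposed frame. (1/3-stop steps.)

ISO 125

Scene light: 1 1/3 stops darker.
Aperture: f/14 → f/13 → f/11 → f/10 → f/9 → f/8 → f/7.1 → f/6.3 → f/5.6 → f/5 → f/4.5 → f/4 — 3 2/3 stops opened up (brighter).
Shutter speed: 3.2 → 2.5 → 2 → 1.6 → 1.3 → 1 — 1 2/3 stops faster (darker).
Net so far: 2/3 stop brighter. ISO: 200 → 160 → 125.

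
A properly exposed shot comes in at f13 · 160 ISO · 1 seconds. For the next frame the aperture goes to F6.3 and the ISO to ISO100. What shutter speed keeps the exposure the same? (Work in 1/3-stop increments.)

0.4 s

Aperture: f/13 → f/11 → f/10 → f/9 → f/8 → f/7.1 → f/6.3 — 2 stops wider (brighter).
ISO: 160 → 125 → 100 — 2/3 stop lower (darker).
Net change so far: 1 1/3 stops brighter. Offset with the shutter speed: 1 → 0.8 → 0.6 → 0.5 → 0.4.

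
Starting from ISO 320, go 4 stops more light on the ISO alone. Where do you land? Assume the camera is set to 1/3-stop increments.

ISO 5000

ISO: 320 → 400 → 500 → 640 → 800 → 1000 → 1250 → 1600 → 2000 → 2500 → 3200 → 4000 → 5000 — 4 stops raised (brighter).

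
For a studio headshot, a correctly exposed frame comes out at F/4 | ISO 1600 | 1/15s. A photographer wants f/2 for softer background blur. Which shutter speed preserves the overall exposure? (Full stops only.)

1/60s

Aperture: f/4 → f/2.8 → f/2 — 2 stops opened up (brighter).
Need 2 stops darker from the shutter speed: 1/15 → 1/30 → 1/60.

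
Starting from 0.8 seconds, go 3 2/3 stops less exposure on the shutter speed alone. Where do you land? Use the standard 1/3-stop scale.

1/15s

Shutter speed: 0.8 → 0.6 → 0.5 → 0.4 → 0.3 → 1/4 → 1/5 → 1/6 → 1/8 → 1/10 → 1/13 → 1/15 — 3 2/3 stops faster (darker).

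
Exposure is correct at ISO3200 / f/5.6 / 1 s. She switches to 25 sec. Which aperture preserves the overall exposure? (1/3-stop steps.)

Shutter speed: 1 → 1.3 → 1.6 → 2 → 2.5 → 3.2 → 4 → 5 → 6 → 8 → 10 → 13 → 15 → 20 → 25 — 4 2/3 stops longer (brighter).
Need 4 2/3 stops darker from the aperture: f/5.6 → f/6.3 → f/7.1 → f/8 → f/9 → f/10 → f/11 → f/13 → f/14 → f/16 → f/18 → f/20 → f/22 → f/25 → f/29.

f/29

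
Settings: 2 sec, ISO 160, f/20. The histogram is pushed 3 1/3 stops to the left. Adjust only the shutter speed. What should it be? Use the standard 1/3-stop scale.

20 s

Underexposed by 3 1/3 stops → need 3 1/3 stops brighter.
Shutter speed: 2 → 2.5 → 3.2 → 4 → 5 → 6 → 8 → 10 → 13 → 15 → 20.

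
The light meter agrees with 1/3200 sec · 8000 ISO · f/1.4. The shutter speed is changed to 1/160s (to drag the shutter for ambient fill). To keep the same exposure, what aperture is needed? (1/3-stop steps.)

f/6.3

Shutter speed: 1/3200 → 1/2500 → 1/2000 → 1/1600 → 1/1250 → 1/1000 → 1/800 → 1/640 → 1/500 → 1/400 → 1/320 → 1/250 → 1/200 → 1/160 — 4 1/3 stops slower (brighter).
Need 4 1/3 stops darker from the aperture: f/1.4 → f/1.6 → f/1.8 → f/2 → f/2.2 → f/2.5 → f/2.8 → f/3.2 → f/3.5 → f/4 → f/4.5 → f/5 → f/5.6 → f/6.3.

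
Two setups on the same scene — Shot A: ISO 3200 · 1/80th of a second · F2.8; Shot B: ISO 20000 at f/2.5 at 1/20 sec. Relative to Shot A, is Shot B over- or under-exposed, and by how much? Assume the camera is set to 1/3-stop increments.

5 stops brighter

Aperture: f/2.8 → f/2.5 — 1/3 stop opened up (brighter).
Shutter speed: 1/80 → 1/60 → 1/50 → 1/40 → 1/30 → 1/25 → 1/20 — 2 stops longer (brighter).
ISO: 3200 → 4000 → 5000 → 6400 → 8000 → 10000 → 12800 → 16000 → 20000 — 2 2/3 stops raised (brighter).
Net: +1/3 +2 +2 2/3 = +5 stops.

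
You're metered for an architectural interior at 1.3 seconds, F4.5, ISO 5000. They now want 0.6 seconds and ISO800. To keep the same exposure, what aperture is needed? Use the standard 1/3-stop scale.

f/1.2

Shutter speed: 1.3 → 1 → 0.8 → 0.6 — 1 stop faster (darker).
ISO: 5000 → 4000 → 3200 → 2500 → 2000 → 1600 → 1250 → 1000 → 800 — 2 2/3 stops lower (darker).
Net change so far: 3 2/3 stops darker. Offset with the aperture: f/4.5 → f/4 → f/3.5 → f/3.2 → f/2.8 → f/2.5 → f/2.2 → f/2 → f/1.8 → f/1.6 → f/1.4 → f/1.2.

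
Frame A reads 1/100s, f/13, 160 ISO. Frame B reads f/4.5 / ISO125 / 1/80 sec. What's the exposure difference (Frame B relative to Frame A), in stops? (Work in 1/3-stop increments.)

3 stops brighter

Aperture: f/13 → f/11 → f/10 → f/9 → f/8 → f/7.1 → f/6.3 → f/5.6 → f/5 → f/4.5 — 3 stops larger aperture (brighter).
Shutter speed: 1/100 → 1/80 — 1/3 stop longer (brighter).
ISO: 160 → 125 — 1/3 stop lower (darker).
Net: +3 +1/3 −1/3 = +3 stops.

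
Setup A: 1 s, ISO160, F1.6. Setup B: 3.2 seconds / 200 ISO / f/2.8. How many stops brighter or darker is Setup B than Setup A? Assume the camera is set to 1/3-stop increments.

Aperture: f/1.6 → f/1.8 → f/2 → f/2.2 → f/2.5 → f/2.8 — 1 2/3 stops smaller aperture (darker).
Shutter speed: 1 → 1.3 → 1.6 → 2 → 2.5 → 3.2 — 1 2/3 stops slower (brighter).
ISO: 160 → 200 — 1/3 stop raised (brighter).
Net: −1 2/3 +1 2/3 +1/3 = +1/3 stops.

1/3 stop brighter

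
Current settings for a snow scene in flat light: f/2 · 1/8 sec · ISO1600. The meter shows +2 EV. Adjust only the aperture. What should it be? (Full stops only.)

Overexposed by 2 stops → need 2 stops darker.
Aperture: f/2 → f/2.8 → f/4.

f/4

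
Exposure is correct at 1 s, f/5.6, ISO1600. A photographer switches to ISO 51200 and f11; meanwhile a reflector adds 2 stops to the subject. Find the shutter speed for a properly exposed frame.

1/30s

Scene light: 2 stops brighter.
ISO: 1600 → 3200 → 6400 → 12800 → 25600 → 51200 — 5 stops higher (brighter).
Aperture: f/5.6 → f/8 → f/11 — 2 stops narrower (darker).
Net so far: 5 stops brighter. Shutter speed: 1 → 1/2 → 1/4 → 1/8 → 1/15 → 1/30.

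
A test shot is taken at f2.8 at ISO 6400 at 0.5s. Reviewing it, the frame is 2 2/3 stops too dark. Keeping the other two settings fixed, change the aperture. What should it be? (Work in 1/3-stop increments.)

Underexposed by 2 2/3 stops → need 2 2/3 stops brighter.
Aperture: f/2.8 → f/2.5 → f/2.2 → f/2 → f/1.8 → f/1.6 → f/1.4 → f/1.2 → f/1.1.

f/1.1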